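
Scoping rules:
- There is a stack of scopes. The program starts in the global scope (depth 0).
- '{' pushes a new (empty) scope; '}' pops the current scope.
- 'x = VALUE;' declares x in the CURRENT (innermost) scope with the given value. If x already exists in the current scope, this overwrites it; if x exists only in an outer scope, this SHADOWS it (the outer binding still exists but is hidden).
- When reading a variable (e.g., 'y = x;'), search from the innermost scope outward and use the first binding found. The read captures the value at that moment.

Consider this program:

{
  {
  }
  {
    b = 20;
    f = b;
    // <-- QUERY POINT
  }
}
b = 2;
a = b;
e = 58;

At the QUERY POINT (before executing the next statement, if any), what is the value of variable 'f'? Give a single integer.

Step 1: enter scope (depth=1)
Step 2: enter scope (depth=2)
Step 3: exit scope (depth=1)
Step 4: enter scope (depth=2)
Step 5: declare b=20 at depth 2
Step 6: declare f=(read b)=20 at depth 2
Visible at query point: b=20 f=20

Answer: 20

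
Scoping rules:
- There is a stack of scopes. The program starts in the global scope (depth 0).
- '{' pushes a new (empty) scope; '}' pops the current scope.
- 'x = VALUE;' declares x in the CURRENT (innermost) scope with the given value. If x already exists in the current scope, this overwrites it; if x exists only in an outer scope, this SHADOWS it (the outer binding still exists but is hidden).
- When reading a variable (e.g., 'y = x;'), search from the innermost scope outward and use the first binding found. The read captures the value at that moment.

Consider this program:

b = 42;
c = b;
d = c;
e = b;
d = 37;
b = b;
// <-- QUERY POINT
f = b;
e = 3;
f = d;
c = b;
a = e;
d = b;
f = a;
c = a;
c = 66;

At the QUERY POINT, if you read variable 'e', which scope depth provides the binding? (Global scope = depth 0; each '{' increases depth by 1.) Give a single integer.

Step 1: declare b=42 at depth 0
Step 2: declare c=(read b)=42 at depth 0
Step 3: declare d=(read c)=42 at depth 0
Step 4: declare e=(read b)=42 at depth 0
Step 5: declare d=37 at depth 0
Step 6: declare b=(read b)=42 at depth 0
Visible at query point: b=42 c=42 d=37 e=42

Answer: 0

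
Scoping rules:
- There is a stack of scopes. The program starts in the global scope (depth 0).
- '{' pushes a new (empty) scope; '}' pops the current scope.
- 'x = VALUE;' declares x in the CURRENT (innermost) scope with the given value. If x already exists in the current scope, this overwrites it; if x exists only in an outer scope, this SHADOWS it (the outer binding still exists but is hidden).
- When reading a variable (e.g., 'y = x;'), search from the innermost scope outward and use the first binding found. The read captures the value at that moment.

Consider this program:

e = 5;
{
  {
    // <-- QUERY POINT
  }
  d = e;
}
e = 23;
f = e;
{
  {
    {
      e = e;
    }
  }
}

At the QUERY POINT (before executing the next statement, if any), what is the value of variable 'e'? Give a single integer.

Answer: 5

Derivation:
Step 1: declare e=5 at depth 0
Step 2: enter scope (depth=1)
Step 3: enter scope (depth=2)
Visible at query point: e=5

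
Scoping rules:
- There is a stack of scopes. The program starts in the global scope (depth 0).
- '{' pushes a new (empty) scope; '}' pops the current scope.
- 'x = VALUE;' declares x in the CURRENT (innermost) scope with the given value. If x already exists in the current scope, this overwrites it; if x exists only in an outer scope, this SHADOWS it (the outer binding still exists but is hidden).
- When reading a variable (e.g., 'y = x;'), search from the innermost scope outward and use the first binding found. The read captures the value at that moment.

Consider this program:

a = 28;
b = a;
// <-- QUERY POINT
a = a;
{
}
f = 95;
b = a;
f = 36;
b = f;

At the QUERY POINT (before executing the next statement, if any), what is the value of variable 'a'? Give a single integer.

Step 1: declare a=28 at depth 0
Step 2: declare b=(read a)=28 at depth 0
Visible at query point: a=28 b=28

Answer: 28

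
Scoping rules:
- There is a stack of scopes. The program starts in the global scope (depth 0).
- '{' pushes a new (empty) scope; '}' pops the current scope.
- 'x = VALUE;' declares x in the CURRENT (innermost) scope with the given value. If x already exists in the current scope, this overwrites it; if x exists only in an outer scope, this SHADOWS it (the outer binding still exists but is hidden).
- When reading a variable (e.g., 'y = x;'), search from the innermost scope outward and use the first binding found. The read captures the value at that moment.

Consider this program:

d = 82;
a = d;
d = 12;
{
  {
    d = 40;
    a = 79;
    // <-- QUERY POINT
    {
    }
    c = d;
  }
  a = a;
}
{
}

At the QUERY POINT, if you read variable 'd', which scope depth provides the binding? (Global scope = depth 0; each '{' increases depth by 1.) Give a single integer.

Answer: 2

Derivation:
Step 1: declare d=82 at depth 0
Step 2: declare a=(read d)=82 at depth 0
Step 3: declare d=12 at depth 0
Step 4: enter scope (depth=1)
Step 5: enter scope (depth=2)
Step 6: declare d=40 at depth 2
Step 7: declare a=79 at depth 2
Visible at query point: a=79 d=40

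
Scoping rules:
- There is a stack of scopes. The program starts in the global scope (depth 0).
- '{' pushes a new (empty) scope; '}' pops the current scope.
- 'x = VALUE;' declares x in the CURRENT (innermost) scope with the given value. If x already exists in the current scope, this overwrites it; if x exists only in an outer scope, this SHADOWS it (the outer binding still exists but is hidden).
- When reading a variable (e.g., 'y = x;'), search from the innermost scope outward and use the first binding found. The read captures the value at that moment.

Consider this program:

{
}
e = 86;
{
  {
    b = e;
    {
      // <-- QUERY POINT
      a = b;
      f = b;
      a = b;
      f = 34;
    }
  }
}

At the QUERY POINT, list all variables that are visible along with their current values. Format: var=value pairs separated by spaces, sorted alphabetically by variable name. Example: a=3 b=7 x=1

Step 1: enter scope (depth=1)
Step 2: exit scope (depth=0)
Step 3: declare e=86 at depth 0
Step 4: enter scope (depth=1)
Step 5: enter scope (depth=2)
Step 6: declare b=(read e)=86 at depth 2
Step 7: enter scope (depth=3)
Visible at query point: b=86 e=86

Answer: b=86 e=86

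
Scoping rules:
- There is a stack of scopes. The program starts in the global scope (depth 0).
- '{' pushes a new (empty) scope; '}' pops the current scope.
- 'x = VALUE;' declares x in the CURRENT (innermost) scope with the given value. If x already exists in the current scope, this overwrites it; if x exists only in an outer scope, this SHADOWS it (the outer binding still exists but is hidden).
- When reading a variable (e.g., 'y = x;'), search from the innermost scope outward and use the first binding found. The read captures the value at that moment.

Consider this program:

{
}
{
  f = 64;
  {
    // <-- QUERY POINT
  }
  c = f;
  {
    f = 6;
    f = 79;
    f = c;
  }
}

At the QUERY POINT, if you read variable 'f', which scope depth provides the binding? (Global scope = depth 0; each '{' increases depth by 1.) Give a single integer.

Step 1: enter scope (depth=1)
Step 2: exit scope (depth=0)
Step 3: enter scope (depth=1)
Step 4: declare f=64 at depth 1
Step 5: enter scope (depth=2)
Visible at query point: f=64

Answer: 1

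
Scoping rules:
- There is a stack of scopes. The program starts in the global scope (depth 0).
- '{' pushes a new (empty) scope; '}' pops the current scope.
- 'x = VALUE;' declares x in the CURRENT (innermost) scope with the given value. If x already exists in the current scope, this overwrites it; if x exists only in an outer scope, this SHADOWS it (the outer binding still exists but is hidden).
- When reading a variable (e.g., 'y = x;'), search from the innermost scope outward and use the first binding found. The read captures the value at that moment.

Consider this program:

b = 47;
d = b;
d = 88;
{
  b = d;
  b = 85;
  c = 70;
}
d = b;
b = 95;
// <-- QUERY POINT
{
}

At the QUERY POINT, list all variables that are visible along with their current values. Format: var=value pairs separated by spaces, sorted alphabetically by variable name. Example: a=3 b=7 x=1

Answer: b=95 d=47

Derivation:
Step 1: declare b=47 at depth 0
Step 2: declare d=(read b)=47 at depth 0
Step 3: declare d=88 at depth 0
Step 4: enter scope (depth=1)
Step 5: declare b=(read d)=88 at depth 1
Step 6: declare b=85 at depth 1
Step 7: declare c=70 at depth 1
Step 8: exit scope (depth=0)
Step 9: declare d=(read b)=47 at depth 0
Step 10: declare b=95 at depth 0
Visible at query point: b=95 d=47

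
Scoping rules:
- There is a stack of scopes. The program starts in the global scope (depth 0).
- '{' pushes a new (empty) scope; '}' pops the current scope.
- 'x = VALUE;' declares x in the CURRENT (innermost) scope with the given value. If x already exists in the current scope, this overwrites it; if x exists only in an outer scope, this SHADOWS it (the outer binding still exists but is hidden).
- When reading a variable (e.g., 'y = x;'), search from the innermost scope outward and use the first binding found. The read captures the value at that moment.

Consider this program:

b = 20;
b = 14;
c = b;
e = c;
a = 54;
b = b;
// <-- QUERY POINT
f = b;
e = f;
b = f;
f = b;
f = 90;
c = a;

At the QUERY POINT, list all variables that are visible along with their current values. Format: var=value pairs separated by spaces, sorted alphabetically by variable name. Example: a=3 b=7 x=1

Step 1: declare b=20 at depth 0
Step 2: declare b=14 at depth 0
Step 3: declare c=(read b)=14 at depth 0
Step 4: declare e=(read c)=14 at depth 0
Step 5: declare a=54 at depth 0
Step 6: declare b=(read b)=14 at depth 0
Visible at query point: a=54 b=14 c=14 e=14

Answer: a=54 b=14 c=14 e=14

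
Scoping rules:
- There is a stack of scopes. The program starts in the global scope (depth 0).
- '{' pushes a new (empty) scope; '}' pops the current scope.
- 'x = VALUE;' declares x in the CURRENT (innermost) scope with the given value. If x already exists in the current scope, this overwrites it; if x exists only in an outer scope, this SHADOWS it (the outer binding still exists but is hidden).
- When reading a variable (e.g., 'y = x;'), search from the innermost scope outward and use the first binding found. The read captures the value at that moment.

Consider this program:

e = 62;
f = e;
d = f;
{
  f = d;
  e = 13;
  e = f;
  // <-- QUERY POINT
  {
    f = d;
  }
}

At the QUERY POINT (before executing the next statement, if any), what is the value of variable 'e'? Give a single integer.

Step 1: declare e=62 at depth 0
Step 2: declare f=(read e)=62 at depth 0
Step 3: declare d=(read f)=62 at depth 0
Step 4: enter scope (depth=1)
Step 5: declare f=(read d)=62 at depth 1
Step 6: declare e=13 at depth 1
Step 7: declare e=(read f)=62 at depth 1
Visible at query point: d=62 e=62 f=62

Answer: 62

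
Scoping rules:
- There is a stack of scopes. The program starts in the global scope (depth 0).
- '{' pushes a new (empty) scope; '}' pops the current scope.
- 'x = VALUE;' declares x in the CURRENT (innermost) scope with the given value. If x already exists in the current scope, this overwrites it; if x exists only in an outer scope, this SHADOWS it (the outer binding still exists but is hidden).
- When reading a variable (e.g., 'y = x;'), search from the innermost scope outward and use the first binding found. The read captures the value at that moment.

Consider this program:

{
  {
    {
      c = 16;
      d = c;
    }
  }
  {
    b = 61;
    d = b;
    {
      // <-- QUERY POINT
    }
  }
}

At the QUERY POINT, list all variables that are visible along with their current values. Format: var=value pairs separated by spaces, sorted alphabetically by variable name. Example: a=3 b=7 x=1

Step 1: enter scope (depth=1)
Step 2: enter scope (depth=2)
Step 3: enter scope (depth=3)
Step 4: declare c=16 at depth 3
Step 5: declare d=(read c)=16 at depth 3
Step 6: exit scope (depth=2)
Step 7: exit scope (depth=1)
Step 8: enter scope (depth=2)
Step 9: declare b=61 at depth 2
Step 10: declare d=(read b)=61 at depth 2
Step 11: enter scope (depth=3)
Visible at query point: b=61 d=61

Answer: b=61 d=61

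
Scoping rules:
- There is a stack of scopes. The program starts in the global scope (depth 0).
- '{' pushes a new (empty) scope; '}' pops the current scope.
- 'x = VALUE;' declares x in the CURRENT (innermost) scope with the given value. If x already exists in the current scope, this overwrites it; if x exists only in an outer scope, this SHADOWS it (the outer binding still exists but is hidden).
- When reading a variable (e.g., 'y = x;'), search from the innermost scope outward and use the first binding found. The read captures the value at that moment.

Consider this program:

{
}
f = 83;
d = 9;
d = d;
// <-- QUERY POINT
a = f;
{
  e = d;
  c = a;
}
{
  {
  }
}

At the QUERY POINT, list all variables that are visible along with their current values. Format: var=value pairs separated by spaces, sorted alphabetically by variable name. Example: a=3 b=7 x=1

Answer: d=9 f=83

Derivation:
Step 1: enter scope (depth=1)
Step 2: exit scope (depth=0)
Step 3: declare f=83 at depth 0
Step 4: declare d=9 at depth 0
Step 5: declare d=(read d)=9 at depth 0
Visible at query point: d=9 f=83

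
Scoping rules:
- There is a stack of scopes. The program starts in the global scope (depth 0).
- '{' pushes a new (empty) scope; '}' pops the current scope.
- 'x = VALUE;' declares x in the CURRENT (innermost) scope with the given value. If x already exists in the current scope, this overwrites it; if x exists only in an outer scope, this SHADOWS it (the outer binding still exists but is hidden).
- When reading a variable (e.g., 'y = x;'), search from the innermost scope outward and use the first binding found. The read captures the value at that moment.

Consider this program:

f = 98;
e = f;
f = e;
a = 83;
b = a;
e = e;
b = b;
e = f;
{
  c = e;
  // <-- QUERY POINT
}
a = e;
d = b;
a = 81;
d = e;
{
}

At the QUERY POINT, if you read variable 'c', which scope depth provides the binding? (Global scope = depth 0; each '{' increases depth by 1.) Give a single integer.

Answer: 1

Derivation:
Step 1: declare f=98 at depth 0
Step 2: declare e=(read f)=98 at depth 0
Step 3: declare f=(read e)=98 at depth 0
Step 4: declare a=83 at depth 0
Step 5: declare b=(read a)=83 at depth 0
Step 6: declare e=(read e)=98 at depth 0
Step 7: declare b=(read b)=83 at depth 0
Step 8: declare e=(read f)=98 at depth 0
Step 9: enter scope (depth=1)
Step 10: declare c=(read e)=98 at depth 1
Visible at query point: a=83 b=83 c=98 e=98 f=98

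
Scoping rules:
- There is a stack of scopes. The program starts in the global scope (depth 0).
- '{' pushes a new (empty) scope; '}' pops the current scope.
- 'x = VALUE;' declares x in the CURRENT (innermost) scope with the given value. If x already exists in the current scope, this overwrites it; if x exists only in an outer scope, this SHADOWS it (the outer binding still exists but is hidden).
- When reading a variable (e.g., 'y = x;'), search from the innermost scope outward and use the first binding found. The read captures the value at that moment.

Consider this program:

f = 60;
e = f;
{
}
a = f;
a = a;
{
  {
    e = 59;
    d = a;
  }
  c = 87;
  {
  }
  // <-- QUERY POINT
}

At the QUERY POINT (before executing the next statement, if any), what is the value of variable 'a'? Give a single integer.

Step 1: declare f=60 at depth 0
Step 2: declare e=(read f)=60 at depth 0
Step 3: enter scope (depth=1)
Step 4: exit scope (depth=0)
Step 5: declare a=(read f)=60 at depth 0
Step 6: declare a=(read a)=60 at depth 0
Step 7: enter scope (depth=1)
Step 8: enter scope (depth=2)
Step 9: declare e=59 at depth 2
Step 10: declare d=(read a)=60 at depth 2
Step 11: exit scope (depth=1)
Step 12: declare c=87 at depth 1
Step 13: enter scope (depth=2)
Step 14: exit scope (depth=1)
Visible at query point: a=60 c=87 e=60 f=60

Answer: 60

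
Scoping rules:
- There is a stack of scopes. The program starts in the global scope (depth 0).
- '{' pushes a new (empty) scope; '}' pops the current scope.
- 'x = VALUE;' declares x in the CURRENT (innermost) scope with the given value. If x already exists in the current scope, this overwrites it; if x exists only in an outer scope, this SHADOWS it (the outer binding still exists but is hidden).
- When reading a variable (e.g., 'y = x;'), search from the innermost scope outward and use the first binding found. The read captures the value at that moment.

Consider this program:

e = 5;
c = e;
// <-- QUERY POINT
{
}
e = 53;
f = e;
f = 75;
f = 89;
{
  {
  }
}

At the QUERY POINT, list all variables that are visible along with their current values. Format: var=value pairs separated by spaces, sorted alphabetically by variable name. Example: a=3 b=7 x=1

Step 1: declare e=5 at depth 0
Step 2: declare c=(read e)=5 at depth 0
Visible at query point: c=5 e=5

Answer: c=5 e=5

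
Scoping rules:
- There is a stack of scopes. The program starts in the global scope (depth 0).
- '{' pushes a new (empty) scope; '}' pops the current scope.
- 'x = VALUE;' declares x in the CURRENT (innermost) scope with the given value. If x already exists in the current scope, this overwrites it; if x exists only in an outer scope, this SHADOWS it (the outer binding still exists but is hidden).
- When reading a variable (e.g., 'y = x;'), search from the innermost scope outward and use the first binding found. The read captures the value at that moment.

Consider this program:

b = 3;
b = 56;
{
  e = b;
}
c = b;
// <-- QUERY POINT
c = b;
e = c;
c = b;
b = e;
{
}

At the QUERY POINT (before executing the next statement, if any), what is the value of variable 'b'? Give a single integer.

Answer: 56

Derivation:
Step 1: declare b=3 at depth 0
Step 2: declare b=56 at depth 0
Step 3: enter scope (depth=1)
Step 4: declare e=(read b)=56 at depth 1
Step 5: exit scope (depth=0)
Step 6: declare c=(read b)=56 at depth 0
Visible at query point: b=56 c=56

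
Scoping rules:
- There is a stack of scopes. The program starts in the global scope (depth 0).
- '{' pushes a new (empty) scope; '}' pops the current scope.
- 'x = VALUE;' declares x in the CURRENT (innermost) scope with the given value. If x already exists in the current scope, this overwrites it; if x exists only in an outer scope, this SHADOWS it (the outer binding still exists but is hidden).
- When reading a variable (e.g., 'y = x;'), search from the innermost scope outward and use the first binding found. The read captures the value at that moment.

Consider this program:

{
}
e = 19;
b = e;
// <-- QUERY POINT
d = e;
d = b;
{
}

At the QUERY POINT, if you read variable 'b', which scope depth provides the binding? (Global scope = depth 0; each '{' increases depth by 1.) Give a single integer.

Answer: 0

Derivation:
Step 1: enter scope (depth=1)
Step 2: exit scope (depth=0)
Step 3: declare e=19 at depth 0
Step 4: declare b=(read e)=19 at depth 0
Visible at query point: b=19 e=19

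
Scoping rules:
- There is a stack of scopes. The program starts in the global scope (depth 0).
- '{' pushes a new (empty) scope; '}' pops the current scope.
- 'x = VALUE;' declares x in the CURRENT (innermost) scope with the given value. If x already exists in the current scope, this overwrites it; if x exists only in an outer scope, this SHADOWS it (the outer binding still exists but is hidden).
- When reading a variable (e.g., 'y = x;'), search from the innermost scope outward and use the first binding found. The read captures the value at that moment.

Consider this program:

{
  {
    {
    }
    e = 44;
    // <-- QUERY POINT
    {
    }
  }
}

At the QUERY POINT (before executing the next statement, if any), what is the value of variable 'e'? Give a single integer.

Answer: 44

Derivation:
Step 1: enter scope (depth=1)
Step 2: enter scope (depth=2)
Step 3: enter scope (depth=3)
Step 4: exit scope (depth=2)
Step 5: declare e=44 at depth 2
Visible at query point: e=44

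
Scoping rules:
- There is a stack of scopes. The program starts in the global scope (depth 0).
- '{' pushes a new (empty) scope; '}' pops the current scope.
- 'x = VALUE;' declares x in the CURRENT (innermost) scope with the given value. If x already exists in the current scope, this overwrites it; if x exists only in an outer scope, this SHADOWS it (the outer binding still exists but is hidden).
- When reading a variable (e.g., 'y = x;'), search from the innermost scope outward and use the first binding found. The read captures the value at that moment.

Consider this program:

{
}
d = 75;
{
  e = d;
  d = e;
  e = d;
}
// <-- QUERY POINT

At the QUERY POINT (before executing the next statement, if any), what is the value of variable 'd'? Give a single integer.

Answer: 75

Derivation:
Step 1: enter scope (depth=1)
Step 2: exit scope (depth=0)
Step 3: declare d=75 at depth 0
Step 4: enter scope (depth=1)
Step 5: declare e=(read d)=75 at depth 1
Step 6: declare d=(read e)=75 at depth 1
Step 7: declare e=(read d)=75 at depth 1
Step 8: exit scope (depth=0)
Visible at query point: d=75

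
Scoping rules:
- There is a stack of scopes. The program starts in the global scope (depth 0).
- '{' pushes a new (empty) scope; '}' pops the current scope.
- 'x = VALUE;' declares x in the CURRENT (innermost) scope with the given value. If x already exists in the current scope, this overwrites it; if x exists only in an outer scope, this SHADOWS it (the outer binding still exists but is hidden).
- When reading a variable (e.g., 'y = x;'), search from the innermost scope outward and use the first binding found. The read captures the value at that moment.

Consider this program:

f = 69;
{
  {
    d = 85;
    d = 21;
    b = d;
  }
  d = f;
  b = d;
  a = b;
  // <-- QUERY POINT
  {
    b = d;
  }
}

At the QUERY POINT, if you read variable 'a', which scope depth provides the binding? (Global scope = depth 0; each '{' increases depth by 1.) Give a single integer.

Answer: 1

Derivation:
Step 1: declare f=69 at depth 0
Step 2: enter scope (depth=1)
Step 3: enter scope (depth=2)
Step 4: declare d=85 at depth 2
Step 5: declare d=21 at depth 2
Step 6: declare b=(read d)=21 at depth 2
Step 7: exit scope (depth=1)
Step 8: declare d=(read f)=69 at depth 1
Step 9: declare b=(read d)=69 at depth 1
Step 10: declare a=(read b)=69 at depth 1
Visible at query point: a=69 b=69 d=69 f=69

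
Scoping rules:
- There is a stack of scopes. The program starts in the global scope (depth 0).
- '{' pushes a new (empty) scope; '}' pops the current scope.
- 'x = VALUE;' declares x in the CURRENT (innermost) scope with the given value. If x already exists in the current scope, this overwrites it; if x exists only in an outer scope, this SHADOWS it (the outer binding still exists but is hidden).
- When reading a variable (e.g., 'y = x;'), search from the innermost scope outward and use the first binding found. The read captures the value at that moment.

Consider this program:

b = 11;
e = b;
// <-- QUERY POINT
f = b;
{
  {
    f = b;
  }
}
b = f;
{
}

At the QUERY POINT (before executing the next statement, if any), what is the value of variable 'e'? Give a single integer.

Answer: 11

Derivation:
Step 1: declare b=11 at depth 0
Step 2: declare e=(read b)=11 at depth 0
Visible at query point: b=11 e=11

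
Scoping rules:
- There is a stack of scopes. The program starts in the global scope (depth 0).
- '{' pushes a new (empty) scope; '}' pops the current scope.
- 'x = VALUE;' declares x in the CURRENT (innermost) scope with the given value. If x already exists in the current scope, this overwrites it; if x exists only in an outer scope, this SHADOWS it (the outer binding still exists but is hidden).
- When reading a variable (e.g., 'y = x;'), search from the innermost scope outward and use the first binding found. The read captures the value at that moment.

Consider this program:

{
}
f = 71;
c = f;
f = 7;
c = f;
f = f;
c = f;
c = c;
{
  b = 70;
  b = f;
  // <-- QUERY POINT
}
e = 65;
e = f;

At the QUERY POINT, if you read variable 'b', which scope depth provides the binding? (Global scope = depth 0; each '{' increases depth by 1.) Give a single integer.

Answer: 1

Derivation:
Step 1: enter scope (depth=1)
Step 2: exit scope (depth=0)
Step 3: declare f=71 at depth 0
Step 4: declare c=(read f)=71 at depth 0
Step 5: declare f=7 at depth 0
Step 6: declare c=(read f)=7 at depth 0
Step 7: declare f=(read f)=7 at depth 0
Step 8: declare c=(read f)=7 at depth 0
Step 9: declare c=(read c)=7 at depth 0
Step 10: enter scope (depth=1)
Step 11: declare b=70 at depth 1
Step 12: declare b=(read f)=7 at depth 1
Visible at query point: b=7 c=7 f=7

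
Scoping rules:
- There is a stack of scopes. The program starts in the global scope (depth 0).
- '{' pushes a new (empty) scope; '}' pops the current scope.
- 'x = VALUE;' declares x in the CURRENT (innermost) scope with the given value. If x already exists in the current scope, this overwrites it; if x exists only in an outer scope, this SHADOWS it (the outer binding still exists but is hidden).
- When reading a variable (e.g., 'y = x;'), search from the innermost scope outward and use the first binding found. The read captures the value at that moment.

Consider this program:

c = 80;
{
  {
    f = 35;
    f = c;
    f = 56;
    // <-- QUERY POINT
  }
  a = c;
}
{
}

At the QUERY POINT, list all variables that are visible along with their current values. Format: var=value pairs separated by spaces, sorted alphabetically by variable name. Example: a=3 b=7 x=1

Answer: c=80 f=56

Derivation:
Step 1: declare c=80 at depth 0
Step 2: enter scope (depth=1)
Step 3: enter scope (depth=2)
Step 4: declare f=35 at depth 2
Step 5: declare f=(read c)=80 at depth 2
Step 6: declare f=56 at depth 2
Visible at query point: c=80 f=56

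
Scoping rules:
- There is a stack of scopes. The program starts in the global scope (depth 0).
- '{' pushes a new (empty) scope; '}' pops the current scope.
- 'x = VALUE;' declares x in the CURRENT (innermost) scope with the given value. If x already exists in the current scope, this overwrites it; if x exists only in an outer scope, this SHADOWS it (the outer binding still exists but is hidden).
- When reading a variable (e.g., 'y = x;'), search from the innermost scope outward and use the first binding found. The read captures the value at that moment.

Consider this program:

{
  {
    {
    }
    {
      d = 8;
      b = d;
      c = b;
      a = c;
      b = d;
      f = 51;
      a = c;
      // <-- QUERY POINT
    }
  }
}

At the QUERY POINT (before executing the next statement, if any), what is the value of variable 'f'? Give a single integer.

Step 1: enter scope (depth=1)
Step 2: enter scope (depth=2)
Step 3: enter scope (depth=3)
Step 4: exit scope (depth=2)
Step 5: enter scope (depth=3)
Step 6: declare d=8 at depth 3
Step 7: declare b=(read d)=8 at depth 3
Step 8: declare c=(read b)=8 at depth 3
Step 9: declare a=(read c)=8 at depth 3
Step 10: declare b=(read d)=8 at depth 3
Step 11: declare f=51 at depth 3
Step 12: declare a=(read c)=8 at depth 3
Visible at query point: a=8 b=8 c=8 d=8 f=51

Answer: 51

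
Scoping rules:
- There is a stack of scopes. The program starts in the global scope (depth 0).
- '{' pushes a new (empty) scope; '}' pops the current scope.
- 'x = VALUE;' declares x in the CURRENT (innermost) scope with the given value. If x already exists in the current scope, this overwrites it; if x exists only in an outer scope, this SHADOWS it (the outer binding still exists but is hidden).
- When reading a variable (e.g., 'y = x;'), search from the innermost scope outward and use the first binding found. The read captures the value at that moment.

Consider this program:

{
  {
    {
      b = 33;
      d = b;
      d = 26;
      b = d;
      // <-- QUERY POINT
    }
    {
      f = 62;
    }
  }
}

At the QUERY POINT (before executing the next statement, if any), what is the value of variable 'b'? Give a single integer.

Step 1: enter scope (depth=1)
Step 2: enter scope (depth=2)
Step 3: enter scope (depth=3)
Step 4: declare b=33 at depth 3
Step 5: declare d=(read b)=33 at depth 3
Step 6: declare d=26 at depth 3
Step 7: declare b=(read d)=26 at depth 3
Visible at query point: b=26 d=26

Answer: 26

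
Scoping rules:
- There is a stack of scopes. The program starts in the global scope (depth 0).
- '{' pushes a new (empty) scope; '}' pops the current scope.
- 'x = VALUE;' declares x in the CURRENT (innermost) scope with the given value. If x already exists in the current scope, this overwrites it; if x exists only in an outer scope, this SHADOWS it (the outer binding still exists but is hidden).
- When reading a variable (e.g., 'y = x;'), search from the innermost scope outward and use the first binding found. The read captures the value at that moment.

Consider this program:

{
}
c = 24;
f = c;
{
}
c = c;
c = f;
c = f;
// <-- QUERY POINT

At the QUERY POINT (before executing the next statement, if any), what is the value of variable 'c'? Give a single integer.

Step 1: enter scope (depth=1)
Step 2: exit scope (depth=0)
Step 3: declare c=24 at depth 0
Step 4: declare f=(read c)=24 at depth 0
Step 5: enter scope (depth=1)
Step 6: exit scope (depth=0)
Step 7: declare c=(read c)=24 at depth 0
Step 8: declare c=(read f)=24 at depth 0
Step 9: declare c=(read f)=24 at depth 0
Visible at query point: c=24 f=24

Answer: 24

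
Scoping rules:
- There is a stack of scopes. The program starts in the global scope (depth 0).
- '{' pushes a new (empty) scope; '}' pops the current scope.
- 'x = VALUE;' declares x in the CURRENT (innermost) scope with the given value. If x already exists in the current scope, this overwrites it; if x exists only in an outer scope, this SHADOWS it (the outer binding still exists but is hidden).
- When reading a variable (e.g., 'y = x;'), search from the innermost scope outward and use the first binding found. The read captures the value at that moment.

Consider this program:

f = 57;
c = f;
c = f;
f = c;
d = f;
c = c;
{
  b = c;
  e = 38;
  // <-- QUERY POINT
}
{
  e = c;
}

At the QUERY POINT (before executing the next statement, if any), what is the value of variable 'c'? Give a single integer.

Step 1: declare f=57 at depth 0
Step 2: declare c=(read f)=57 at depth 0
Step 3: declare c=(read f)=57 at depth 0
Step 4: declare f=(read c)=57 at depth 0
Step 5: declare d=(read f)=57 at depth 0
Step 6: declare c=(read c)=57 at depth 0
Step 7: enter scope (depth=1)
Step 8: declare b=(read c)=57 at depth 1
Step 9: declare e=38 at depth 1
Visible at query point: b=57 c=57 d=57 e=38 f=57

Answer: 57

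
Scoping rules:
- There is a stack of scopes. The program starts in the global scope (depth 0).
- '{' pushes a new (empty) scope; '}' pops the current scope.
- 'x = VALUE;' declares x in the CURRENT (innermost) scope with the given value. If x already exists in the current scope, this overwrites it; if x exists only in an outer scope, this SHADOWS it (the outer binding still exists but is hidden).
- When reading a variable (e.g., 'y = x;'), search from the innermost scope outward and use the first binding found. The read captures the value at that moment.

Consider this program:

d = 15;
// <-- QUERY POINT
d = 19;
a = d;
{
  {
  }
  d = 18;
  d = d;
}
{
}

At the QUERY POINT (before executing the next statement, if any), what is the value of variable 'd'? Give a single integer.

Answer: 15

Derivation:
Step 1: declare d=15 at depth 0
Visible at query point: d=15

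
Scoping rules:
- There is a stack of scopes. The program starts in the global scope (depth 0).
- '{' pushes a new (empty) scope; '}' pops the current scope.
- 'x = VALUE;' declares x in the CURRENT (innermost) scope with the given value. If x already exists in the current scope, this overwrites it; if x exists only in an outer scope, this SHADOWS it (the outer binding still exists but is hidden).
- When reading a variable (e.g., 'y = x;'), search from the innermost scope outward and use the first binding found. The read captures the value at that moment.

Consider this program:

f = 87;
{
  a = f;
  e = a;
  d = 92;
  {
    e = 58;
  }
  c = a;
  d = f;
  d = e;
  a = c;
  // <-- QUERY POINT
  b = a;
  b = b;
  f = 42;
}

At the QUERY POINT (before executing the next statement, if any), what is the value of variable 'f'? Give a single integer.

Answer: 87

Derivation:
Step 1: declare f=87 at depth 0
Step 2: enter scope (depth=1)
Step 3: declare a=(read f)=87 at depth 1
Step 4: declare e=(read a)=87 at depth 1
Step 5: declare d=92 at depth 1
Step 6: enter scope (depth=2)
Step 7: declare e=58 at depth 2
Step 8: exit scope (depth=1)
Step 9: declare c=(read a)=87 at depth 1
Step 10: declare d=(read f)=87 at depth 1
Step 11: declare d=(read e)=87 at depth 1
Step 12: declare a=(read c)=87 at depth 1
Visible at query point: a=87 c=87 d=87 e=87 f=87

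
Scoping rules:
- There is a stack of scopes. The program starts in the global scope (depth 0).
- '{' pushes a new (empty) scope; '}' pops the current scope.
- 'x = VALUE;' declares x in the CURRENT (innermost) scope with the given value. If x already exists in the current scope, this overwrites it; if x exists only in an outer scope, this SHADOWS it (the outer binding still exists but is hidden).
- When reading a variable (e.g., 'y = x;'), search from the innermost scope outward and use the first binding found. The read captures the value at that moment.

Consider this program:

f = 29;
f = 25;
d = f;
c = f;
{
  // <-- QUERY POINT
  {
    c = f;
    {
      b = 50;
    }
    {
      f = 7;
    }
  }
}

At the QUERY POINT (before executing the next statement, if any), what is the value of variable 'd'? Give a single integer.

Step 1: declare f=29 at depth 0
Step 2: declare f=25 at depth 0
Step 3: declare d=(read f)=25 at depth 0
Step 4: declare c=(read f)=25 at depth 0
Step 5: enter scope (depth=1)
Visible at query point: c=25 d=25 f=25

Answer: 25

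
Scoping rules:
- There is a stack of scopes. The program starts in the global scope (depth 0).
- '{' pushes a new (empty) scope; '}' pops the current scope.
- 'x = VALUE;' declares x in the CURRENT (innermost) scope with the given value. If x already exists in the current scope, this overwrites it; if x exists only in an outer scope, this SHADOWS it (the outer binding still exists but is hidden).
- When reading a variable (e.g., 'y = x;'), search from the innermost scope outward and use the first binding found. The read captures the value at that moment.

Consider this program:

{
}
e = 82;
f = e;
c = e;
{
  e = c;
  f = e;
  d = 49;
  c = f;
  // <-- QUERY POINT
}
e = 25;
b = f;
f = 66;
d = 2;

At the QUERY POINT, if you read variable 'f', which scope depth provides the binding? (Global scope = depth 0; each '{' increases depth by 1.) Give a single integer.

Step 1: enter scope (depth=1)
Step 2: exit scope (depth=0)
Step 3: declare e=82 at depth 0
Step 4: declare f=(read e)=82 at depth 0
Step 5: declare c=(read e)=82 at depth 0
Step 6: enter scope (depth=1)
Step 7: declare e=(read c)=82 at depth 1
Step 8: declare f=(read e)=82 at depth 1
Step 9: declare d=49 at depth 1
Step 10: declare c=(read f)=82 at depth 1
Visible at query point: c=82 d=49 e=82 f=82

Answer: 1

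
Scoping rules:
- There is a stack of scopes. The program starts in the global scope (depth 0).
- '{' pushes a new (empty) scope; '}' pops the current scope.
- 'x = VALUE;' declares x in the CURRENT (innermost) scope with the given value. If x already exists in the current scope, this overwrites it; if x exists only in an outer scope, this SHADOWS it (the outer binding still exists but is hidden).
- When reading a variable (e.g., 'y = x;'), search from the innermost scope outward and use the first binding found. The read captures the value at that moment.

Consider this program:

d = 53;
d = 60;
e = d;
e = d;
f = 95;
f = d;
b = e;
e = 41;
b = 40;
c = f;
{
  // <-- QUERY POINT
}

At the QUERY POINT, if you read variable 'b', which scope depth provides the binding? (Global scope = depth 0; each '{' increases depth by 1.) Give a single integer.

Step 1: declare d=53 at depth 0
Step 2: declare d=60 at depth 0
Step 3: declare e=(read d)=60 at depth 0
Step 4: declare e=(read d)=60 at depth 0
Step 5: declare f=95 at depth 0
Step 6: declare f=(read d)=60 at depth 0
Step 7: declare b=(read e)=60 at depth 0
Step 8: declare e=41 at depth 0
Step 9: declare b=40 at depth 0
Step 10: declare c=(read f)=60 at depth 0
Step 11: enter scope (depth=1)
Visible at query point: b=40 c=60 d=60 e=41 f=60

Answer: 0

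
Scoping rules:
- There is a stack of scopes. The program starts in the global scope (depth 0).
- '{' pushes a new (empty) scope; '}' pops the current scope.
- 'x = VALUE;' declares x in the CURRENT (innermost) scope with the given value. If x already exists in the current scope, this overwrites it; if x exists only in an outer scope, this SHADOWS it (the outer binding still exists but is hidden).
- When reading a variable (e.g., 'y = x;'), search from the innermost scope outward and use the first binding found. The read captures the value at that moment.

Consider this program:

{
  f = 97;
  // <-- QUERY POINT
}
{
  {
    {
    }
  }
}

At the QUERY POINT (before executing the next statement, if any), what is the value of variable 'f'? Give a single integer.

Answer: 97

Derivation:
Step 1: enter scope (depth=1)
Step 2: declare f=97 at depth 1
Visible at query point: f=97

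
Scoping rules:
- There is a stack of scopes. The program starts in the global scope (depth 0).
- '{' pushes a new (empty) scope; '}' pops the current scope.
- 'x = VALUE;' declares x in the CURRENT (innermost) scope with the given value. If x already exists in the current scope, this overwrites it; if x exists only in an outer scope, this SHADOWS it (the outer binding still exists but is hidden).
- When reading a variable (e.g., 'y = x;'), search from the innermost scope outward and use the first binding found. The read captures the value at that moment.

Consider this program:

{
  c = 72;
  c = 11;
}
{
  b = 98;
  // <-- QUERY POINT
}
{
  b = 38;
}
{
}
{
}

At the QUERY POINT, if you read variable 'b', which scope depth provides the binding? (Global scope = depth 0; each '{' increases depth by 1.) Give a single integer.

Step 1: enter scope (depth=1)
Step 2: declare c=72 at depth 1
Step 3: declare c=11 at depth 1
Step 4: exit scope (depth=0)
Step 5: enter scope (depth=1)
Step 6: declare b=98 at depth 1
Visible at query point: b=98

Answer: 1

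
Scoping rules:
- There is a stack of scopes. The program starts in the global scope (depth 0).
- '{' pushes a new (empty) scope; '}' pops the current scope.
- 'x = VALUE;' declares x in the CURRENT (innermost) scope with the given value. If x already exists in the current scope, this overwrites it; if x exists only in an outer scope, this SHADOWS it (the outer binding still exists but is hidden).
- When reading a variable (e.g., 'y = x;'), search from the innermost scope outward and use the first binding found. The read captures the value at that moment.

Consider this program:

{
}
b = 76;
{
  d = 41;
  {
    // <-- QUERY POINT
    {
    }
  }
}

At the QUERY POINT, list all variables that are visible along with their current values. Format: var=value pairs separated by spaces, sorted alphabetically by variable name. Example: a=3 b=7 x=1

Step 1: enter scope (depth=1)
Step 2: exit scope (depth=0)
Step 3: declare b=76 at depth 0
Step 4: enter scope (depth=1)
Step 5: declare d=41 at depth 1
Step 6: enter scope (depth=2)
Visible at query point: b=76 d=41

Answer: b=76 d=41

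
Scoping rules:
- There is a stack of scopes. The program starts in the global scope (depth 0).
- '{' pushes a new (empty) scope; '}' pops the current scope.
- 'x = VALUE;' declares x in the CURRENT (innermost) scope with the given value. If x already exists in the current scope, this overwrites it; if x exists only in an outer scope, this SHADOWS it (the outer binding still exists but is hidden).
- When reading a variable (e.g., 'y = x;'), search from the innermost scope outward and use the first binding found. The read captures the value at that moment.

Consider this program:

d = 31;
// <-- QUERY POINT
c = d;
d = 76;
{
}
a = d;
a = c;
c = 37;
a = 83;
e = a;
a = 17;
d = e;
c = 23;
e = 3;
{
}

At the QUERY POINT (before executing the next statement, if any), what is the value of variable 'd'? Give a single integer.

Step 1: declare d=31 at depth 0
Visible at query point: d=31

Answer: 31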